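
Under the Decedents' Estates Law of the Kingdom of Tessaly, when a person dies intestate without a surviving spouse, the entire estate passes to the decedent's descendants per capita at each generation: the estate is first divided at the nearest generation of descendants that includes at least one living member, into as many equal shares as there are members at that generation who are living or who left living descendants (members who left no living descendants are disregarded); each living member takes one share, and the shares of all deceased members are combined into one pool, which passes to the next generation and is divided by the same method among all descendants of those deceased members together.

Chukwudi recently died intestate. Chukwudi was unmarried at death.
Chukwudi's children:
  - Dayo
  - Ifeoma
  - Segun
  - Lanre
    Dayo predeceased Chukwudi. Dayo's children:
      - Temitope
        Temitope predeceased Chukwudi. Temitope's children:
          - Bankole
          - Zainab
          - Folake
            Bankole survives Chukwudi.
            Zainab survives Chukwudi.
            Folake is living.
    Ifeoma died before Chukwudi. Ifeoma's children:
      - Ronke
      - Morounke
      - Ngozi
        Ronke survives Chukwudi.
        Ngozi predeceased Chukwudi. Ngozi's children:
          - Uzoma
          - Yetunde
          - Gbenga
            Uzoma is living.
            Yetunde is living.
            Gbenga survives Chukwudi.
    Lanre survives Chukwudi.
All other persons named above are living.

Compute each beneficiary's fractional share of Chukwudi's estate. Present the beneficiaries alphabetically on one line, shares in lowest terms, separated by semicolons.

There is no surviving spouse, so the entire estate passes to Chukwudi's descendants per capita at each generation.
At generation 1 (Dayo, Ifeoma, Segun, Lanre) there are 4 shares of (1)/4 = 1/4 each.
Living: Segun and Lanre — each takes 1/4.
Deceased: Dayo and Ifeoma. Their combined 1/2 is pooled and carried to generation 2.
At generation 2 (Temitope, Ronke, Morounke, Ngozi) there are 4 shares of (1/2)/4 = 1/8 each.
Living: Ronke and Morounke — each takes 1/8.
Deceased: Temitope and Ngozi. Their combined 1/4 is pooled and carried to generation 3.
At generation 3 (Bankole, Zainab, Folake, Uzoma, Yetunde, Gbenga) there are 6 shares of (1/4)/6 = 1/24 each.
Living: Bankole, Zainab, Folake, Uzoma, Yetunde, and Gbenga — each takes 1/24.

Bankole 1/24; Folake 1/24; Gbenga 1/24; Lanre 1/4; Morounke 1/8; Ronke 1/8; Segun 1/4; Uzoma 1/24; Yetunde 1/24; Zainab 1/24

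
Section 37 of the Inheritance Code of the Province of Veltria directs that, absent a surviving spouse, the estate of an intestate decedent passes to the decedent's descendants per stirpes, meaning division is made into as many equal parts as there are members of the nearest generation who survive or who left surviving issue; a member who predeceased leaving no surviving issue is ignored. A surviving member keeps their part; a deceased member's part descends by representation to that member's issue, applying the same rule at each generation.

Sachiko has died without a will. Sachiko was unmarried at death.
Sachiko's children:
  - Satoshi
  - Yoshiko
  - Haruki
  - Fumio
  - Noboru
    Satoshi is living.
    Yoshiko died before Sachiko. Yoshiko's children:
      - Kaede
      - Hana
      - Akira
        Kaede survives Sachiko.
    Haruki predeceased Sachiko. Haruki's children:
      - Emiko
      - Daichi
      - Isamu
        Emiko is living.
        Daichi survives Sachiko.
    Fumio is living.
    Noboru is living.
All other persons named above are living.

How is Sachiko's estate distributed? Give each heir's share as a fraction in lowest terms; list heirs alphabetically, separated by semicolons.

Akira 1/15; Daichi 1/15; Emiko 1/15; Fumio 1/5; Hana 1/15; Isamu 1/15; Kaede 1/15; Noboru 1/5; Satoshi 1/5

There is no surviving spouse, so the entire estate passes to Sachiko's descendants per stirpes.
The estate is divided into 5 equal shares of 1/5 among Satoshi, Yoshiko, Haruki, Fumio, Noboru.
Satoshi is living and takes 1/5.
Yoshiko predeceased; the 1/5 allotted to Yoshiko's branch passes to Yoshiko's issue by representation.
The 1/5 is divided into 3 equal shares of 1/15 among Kaede, Hana, Akira.
Kaede is living and takes 1/15.
Hana is living and takes 1/15.
Akira is living and takes 1/15.
Haruki predeceased; the 1/5 allotted to Haruki's branch passes to Haruki's issue by representation.
The 1/5 is divided into 3 equal shares of 1/15 among Emiko, Daichi, Isamu.
Emiko is living and takes 1/15.
Daichi is living and takes 1/15.
Isamu is living and takes 1/15.
Fumio is living and takes 1/5.
Noboru is living and takes 1/5.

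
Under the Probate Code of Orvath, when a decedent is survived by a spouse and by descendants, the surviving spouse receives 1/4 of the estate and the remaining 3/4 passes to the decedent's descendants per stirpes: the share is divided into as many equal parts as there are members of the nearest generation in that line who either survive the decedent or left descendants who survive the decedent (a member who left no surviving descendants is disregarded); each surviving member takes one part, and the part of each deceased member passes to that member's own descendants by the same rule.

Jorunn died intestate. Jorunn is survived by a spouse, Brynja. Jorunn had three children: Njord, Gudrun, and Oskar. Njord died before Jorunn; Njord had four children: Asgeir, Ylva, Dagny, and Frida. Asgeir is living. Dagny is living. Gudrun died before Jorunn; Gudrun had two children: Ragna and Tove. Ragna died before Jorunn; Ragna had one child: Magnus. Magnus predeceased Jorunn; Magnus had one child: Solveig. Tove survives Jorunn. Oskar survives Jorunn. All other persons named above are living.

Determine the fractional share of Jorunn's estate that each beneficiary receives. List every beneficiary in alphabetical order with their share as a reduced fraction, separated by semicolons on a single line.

Asgeir 1/16; Brynja 1/4; Dagny 1/16; Frida 1/16; Oskar 1/4; Solveig 1/8; Tove 1/8; Ylva 1/16

Brynja, as surviving spouse, takes 1/4.
The remaining 3/4 passes to Jorunn's descendants per stirpes.
The 3/4 is divided into 3 equal shares of 1/4 among Njord, Gudrun, Oskar.
Njord predeceased; the 1/4 allotted to Njord's branch passes to Njord's issue by representation.
The 1/4 is divided into 4 equal shares of 1/16 among Asgeir, Ylva, Dagny, Frida.
Asgeir is living and takes 1/16.
Ylva is living and takes 1/16.
Dagny is living and takes 1/16.
Frida is living and takes 1/16.
Gudrun predeceased; the 1/4 allotted to Gudrun's branch passes to Gudrun's issue by representation.
The 1/4 is divided into 2 equal shares of 1/8 among Ragna, Tove.
Ragna predeceased; the 1/8 allotted to Ragna's branch passes to Ragna's issue by representation.
Magnus's line is the sole branch at this level, so the full 1/8 passes to Magnus's issue by representation.
Solveig is the sole taker at this level and receives the full 1/8.
Tove is living and takes 1/8.
Oskar is living and takes 1/4.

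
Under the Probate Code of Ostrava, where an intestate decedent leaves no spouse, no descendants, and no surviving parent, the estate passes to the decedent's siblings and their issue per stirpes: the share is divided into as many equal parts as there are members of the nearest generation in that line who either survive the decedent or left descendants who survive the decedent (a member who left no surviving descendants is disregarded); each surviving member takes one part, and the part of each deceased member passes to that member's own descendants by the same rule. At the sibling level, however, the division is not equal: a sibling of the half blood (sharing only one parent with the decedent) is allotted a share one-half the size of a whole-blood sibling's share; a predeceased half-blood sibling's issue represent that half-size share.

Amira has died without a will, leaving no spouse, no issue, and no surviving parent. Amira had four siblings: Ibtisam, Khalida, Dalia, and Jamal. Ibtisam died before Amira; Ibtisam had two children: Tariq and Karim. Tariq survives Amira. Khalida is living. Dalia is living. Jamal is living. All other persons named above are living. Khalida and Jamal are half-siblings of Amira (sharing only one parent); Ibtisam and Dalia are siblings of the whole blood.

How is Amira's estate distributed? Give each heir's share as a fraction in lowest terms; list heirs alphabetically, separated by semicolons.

No spouse, descendants, or parent survives, so the estate passes to Amira's siblings per stirpes.
Half-blood siblings count for one-half the weight of whole-blood siblings at the initial division.
Dividing 1 in proportion to weights (total weight 3): Ibtisam (weight 1) → 1/3; Khalida (weight 1/2) → 1/6; Dalia (weight 1) → 1/3; Jamal (weight 1/2) → 1/6.
Ibtisam predeceased; the 1/3 allotted to Ibtisam's branch passes to Ibtisam's issue by representation.
The 1/3 is divided into 2 equal shares of 1/6 among Tariq, Karim.
Tariq is living and takes 1/6.
Karim is living and takes 1/6.
Khalida is living and takes 1/6.
Dalia is living and takes 1/3.
Jamal is living and takes 1/6.

Dalia 1/3; Jamal 1/6; Karim 1/6; Khalida 1/6; Tariq 1/6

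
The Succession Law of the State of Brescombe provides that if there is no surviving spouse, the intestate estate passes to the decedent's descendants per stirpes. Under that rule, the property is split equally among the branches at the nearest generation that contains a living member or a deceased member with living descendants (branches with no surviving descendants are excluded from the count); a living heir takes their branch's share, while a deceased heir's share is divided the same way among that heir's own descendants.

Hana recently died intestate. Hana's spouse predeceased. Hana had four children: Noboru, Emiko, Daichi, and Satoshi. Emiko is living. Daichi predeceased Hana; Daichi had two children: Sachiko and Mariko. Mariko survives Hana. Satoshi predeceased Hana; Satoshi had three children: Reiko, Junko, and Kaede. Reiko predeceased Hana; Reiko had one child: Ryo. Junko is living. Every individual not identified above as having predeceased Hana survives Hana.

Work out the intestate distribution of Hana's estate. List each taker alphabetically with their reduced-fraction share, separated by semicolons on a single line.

Emiko 1/4; Junko 1/12; Kaede 1/12; Mariko 1/8; Noboru 1/4; Ryo 1/12; Sachiko 1/8

There is no surviving spouse, so the entire estate passes to Hana's descendants per stirpes.
The estate is divided into 4 equal shares of 1/4 among Noboru, Emiko, Daichi, Satoshi.
Noboru is living and takes 1/4.
Emiko is living and takes 1/4.
Daichi predeceased; the 1/4 allotted to Daichi's branch passes to Daichi's issue by representation.
The 1/4 is divided into 2 equal shares of 1/8 among Sachiko, Mariko.
Sachiko is living and takes 1/8.
Mariko is living and takes 1/8.
Satoshi predeceased; the 1/4 allotted to Satoshi's branch passes to Satoshi's issue by representation.
The 1/4 is divided into 3 equal shares of 1/12 among Reiko, Junko, Kaede.
Reiko predeceased; the 1/12 allotted to Reiko's branch passes to Reiko's issue by representation.
Ryo is the sole taker at this level and receives the full 1/12.
Junko is living and takes 1/12.
Kaede is living and takes 1/12.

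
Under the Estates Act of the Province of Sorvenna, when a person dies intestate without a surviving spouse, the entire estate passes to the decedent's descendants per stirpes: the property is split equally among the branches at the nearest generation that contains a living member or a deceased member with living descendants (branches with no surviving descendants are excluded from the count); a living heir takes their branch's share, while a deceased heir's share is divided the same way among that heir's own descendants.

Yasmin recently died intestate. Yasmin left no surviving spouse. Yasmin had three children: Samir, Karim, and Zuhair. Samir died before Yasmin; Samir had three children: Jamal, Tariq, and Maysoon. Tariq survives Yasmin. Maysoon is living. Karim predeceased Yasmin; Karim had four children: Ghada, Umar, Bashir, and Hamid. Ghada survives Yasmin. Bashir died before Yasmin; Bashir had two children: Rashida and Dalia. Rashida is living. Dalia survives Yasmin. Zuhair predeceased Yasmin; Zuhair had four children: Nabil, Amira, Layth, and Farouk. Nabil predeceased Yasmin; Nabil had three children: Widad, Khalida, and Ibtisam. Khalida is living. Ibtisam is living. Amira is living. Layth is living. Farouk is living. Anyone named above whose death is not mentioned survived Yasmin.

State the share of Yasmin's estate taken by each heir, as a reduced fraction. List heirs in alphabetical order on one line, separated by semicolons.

Amira 1/12; Dalia 1/24; Farouk 1/12; Ghada 1/12; Hamid 1/12; Ibtisam 1/36; Jamal 1/9; Khalida 1/36; Layth 1/12; Maysoon 1/9; Rashida 1/24; Tariq 1/9; Umar 1/12; Widad 1/36

There is no surviving spouse, so the entire estate passes to Yasmin's descendants per stirpes.
The estate is divided into 3 equal shares of 1/3 among Samir, Karim, Zuhair.
Samir predeceased; the 1/3 allotted to Samir's branch passes to Samir's issue by representation.
The 1/3 is divided into 3 equal shares of 1/9 among Jamal, Tariq, Maysoon.
Jamal is living and takes 1/9.
Tariq is living and takes 1/9.
Maysoon is living and takes 1/9.
Karim predeceased; the 1/3 allotted to Karim's branch passes to Karim's issue by representation.
The 1/3 is divided into 4 equal shares of 1/12 among Ghada, Umar, Bashir, Hamid.
Ghada is living and takes 1/12.
Umar is living and takes 1/12.
Bashir predeceased; the 1/12 allotted to Bashir's branch passes to Bashir's issue by representation.
The 1/12 is divided into 2 equal shares of 1/24 among Rashida, Dalia.
Rashida is living and takes 1/24.
Dalia is living and takes 1/24.
Hamid is living and takes 1/12.
Zuhair predeceased; the 1/3 allotted to Zuhair's branch passes to Zuhair's issue by representation.
The 1/3 is divided into 4 equal shares of 1/12 among Nabil, Amira, Layth, Farouk.
Nabil predeceased; the 1/12 allotted to Nabil's branch passes to Nabil's issue by representation.
The 1/12 is divided into 3 equal shares of 1/36 among Widad, Khalida, Ibtisam.
Widad is living and takes 1/36.
Khalida is living and takes 1/36.
Ibtisam is living and takes 1/36.
Amira is living and takes 1/12.
Layth is living and takes 1/12.
Farouk is living and takes 1/12.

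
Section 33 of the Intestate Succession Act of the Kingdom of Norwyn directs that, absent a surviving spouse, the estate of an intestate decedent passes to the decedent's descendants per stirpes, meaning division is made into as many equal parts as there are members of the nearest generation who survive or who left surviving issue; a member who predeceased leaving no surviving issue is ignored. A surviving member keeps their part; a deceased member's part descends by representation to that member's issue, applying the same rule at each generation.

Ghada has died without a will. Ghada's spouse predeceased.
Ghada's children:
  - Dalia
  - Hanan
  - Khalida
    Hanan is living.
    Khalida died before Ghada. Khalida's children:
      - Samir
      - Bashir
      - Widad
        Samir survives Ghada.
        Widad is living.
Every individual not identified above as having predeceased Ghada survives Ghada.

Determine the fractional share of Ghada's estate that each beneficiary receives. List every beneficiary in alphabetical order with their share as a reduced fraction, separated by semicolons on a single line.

Bashir 1/9; Dalia 1/3; Hanan 1/3; Samir 1/9; Widad 1/9

There is no surviving spouse, so the entire estate passes to Ghada's descendants per stirpes.
The estate is divided into 3 equal shares of 1/3 among Dalia, Hanan, Khalida.
Dalia is living and takes 1/3.
Hanan is living and takes 1/3.
Khalida predeceased; the 1/3 allotted to Khalida's branch passes to Khalida's issue by representation.
The 1/3 is divided into 3 equal shares of 1/9 among Samir, Bashir, Widad.
Samir is living and takes 1/9.
Bashir is living and takes 1/9.
Widad is living and takes 1/9.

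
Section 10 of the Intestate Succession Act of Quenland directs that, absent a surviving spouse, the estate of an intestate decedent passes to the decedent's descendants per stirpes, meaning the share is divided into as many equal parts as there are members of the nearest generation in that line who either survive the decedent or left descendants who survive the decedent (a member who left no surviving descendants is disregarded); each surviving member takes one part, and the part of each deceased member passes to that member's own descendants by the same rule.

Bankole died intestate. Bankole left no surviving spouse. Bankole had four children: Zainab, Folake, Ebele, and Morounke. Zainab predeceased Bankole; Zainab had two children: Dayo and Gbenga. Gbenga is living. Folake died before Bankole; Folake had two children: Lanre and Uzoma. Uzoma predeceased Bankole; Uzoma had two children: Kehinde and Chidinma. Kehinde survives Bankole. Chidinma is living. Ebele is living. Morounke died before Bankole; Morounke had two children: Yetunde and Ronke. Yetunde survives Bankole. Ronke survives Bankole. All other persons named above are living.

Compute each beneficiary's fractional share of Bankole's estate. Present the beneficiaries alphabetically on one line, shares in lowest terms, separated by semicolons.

There is no surviving spouse, so the entire estate passes to Bankole's descendants per stirpes.
The estate is divided into 4 equal shares of 1/4 among Zainab, Folake, Ebele, Morounke.
Zainab predeceased; the 1/4 allotted to Zainab's branch passes to Zainab's issue by representation.
The 1/4 is divided into 2 equal shares of 1/8 among Dayo, Gbenga.
Dayo is living and takes 1/8.
Gbenga is living and takes 1/8.
Folake predeceased; the 1/4 allotted to Folake's branch passes to Folake's issue by representation.
The 1/4 is divided into 2 equal shares of 1/8 among Lanre, Uzoma.
Lanre is living and takes 1/8.
Uzoma predeceased; the 1/8 allotted to Uzoma's branch passes to Uzoma's issue by representation.
The 1/8 is divided into 2 equal shares of 1/16 among Kehinde, Chidinma.
Kehinde is living and takes 1/16.
Chidinma is living and takes 1/16.
Ebele is living and takes 1/4.
Morounke predeceased; the 1/4 allotted to Morounke's branch passes to Morounke's issue by representation.
The 1/4 is divided into 2 equal shares of 1/8 among Yetunde, Ronke.
Yetunde is living and takes 1/8.
Ronke is living and takes 1/8.

Chidinma 1/16; Dayo 1/8; Ebele 1/4; Gbenga 1/8; Kehinde 1/16; Lanre 1/8; Ronke 1/8; Yetunde 1/8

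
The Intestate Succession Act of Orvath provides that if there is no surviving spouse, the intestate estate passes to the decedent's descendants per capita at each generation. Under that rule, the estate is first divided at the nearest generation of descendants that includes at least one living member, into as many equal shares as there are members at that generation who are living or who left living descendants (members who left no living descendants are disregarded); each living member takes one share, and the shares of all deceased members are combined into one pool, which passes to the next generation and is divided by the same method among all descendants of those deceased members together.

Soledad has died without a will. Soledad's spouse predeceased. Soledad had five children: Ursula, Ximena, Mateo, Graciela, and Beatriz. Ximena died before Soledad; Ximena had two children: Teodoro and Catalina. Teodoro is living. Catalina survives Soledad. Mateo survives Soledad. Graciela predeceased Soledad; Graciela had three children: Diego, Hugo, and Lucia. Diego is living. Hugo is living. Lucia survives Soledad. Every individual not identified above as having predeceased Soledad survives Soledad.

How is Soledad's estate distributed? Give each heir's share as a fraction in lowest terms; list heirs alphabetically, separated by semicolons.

There is no surviving spouse, so the entire estate passes to Soledad's descendants per capita at each generation.
At generation 1 (Ursula, Ximena, Mateo, Graciela, Beatriz) there are 5 shares of (1)/5 = 1/5 each.
Living: Ursula, Mateo, and Beatriz — each takes 1/5.
Deceased: Ximena and Graciela. Their combined 2/5 is pooled and carried to generation 2.
At generation 2 (Teodoro, Catalina, Diego, Hugo, Lucia) there are 5 shares of (2/5)/5 = 2/25 each.
Living: Teodoro, Catalina, Diego, Hugo, and Lucia — each takes 2/25.

Beatriz 1/5; Catalina 2/25; Diego 2/25; Hugo 2/25; Lucia 2/25; Mateo 1/5; Teodoro 2/25; Ursula 1/5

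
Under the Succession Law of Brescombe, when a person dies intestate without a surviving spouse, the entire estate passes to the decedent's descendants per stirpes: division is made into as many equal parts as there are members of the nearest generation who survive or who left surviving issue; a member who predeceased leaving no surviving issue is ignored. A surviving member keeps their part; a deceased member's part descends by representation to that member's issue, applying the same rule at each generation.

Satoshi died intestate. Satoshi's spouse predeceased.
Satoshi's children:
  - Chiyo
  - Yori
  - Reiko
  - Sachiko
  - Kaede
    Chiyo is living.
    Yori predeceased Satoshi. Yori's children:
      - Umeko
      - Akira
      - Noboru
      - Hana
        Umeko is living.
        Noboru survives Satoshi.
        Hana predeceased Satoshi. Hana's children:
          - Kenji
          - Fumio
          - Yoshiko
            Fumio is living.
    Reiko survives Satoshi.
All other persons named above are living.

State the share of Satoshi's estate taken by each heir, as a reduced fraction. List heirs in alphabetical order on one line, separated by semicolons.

Akira 1/20; Chiyo 1/5; Fumio 1/60; Kaede 1/5; Kenji 1/60; Noboru 1/20; Reiko 1/5; Sachiko 1/5; Umeko 1/20; Yoshiko 1/60

There is no surviving spouse, so the entire estate passes to Satoshi's descendants per stirpes.
The estate is divided into 5 equal shares of 1/5 among Chiyo, Yori, Reiko, Sachiko, Kaede.
Chiyo is living and takes 1/5.
Yori predeceased; the 1/5 allotted to Yori's branch passes to Yori's issue by representation.
The 1/5 is divided into 4 equal shares of 1/20 among Umeko, Akira, Noboru, Hana.
Umeko is living and takes 1/20.
Akira is living and takes 1/20.
Noboru is living and takes 1/20.
Hana predeceased; the 1/20 allotted to Hana's branch passes to Hana's issue by representation.
The 1/20 is divided into 3 equal shares of 1/60 among Kenji, Fumio, Yoshiko.
Kenji is living and takes 1/60.
Fumio is living and takes 1/60.
Yoshiko is living and takes 1/60.
Reiko is living and takes 1/5.
Sachiko is living and takes 1/5.
Kaede is living and takes 1/5.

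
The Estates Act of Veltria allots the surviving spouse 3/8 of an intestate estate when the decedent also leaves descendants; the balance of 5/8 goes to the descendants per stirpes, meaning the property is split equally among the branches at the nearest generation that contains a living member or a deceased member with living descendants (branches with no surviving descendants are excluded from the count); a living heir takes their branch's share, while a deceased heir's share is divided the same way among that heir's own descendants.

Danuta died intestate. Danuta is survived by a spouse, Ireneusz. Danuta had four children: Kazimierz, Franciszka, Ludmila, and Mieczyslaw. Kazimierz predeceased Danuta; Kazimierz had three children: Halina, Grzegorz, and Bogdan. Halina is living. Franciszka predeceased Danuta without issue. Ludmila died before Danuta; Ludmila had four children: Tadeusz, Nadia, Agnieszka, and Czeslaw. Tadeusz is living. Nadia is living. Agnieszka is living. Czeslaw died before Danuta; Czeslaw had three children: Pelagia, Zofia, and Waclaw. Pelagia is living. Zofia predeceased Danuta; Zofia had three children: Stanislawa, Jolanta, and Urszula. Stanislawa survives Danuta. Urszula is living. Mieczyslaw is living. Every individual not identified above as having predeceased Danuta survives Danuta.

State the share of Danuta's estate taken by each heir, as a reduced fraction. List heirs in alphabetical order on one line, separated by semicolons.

Agnieszka 5/96; Bogdan 5/72; Grzegorz 5/72; Halina 5/72; Ireneusz 3/8; Jolanta 5/864; Mieczyslaw 5/24; Nadia 5/96; Pelagia 5/288; Stanislawa 5/864; Tadeusz 5/96; Urszula 5/864; Waclaw 5/288

Ireneusz, as surviving spouse, takes 3/8.
The remaining 5/8 passes to Danuta's descendants per stirpes.
Franciszka left no surviving issue, so that branch lapses and is disregarded.
The 5/8 is divided into 3 equal shares of 5/24 among Kazimierz, Ludmila, Mieczyslaw.
Kazimierz predeceased; the 5/24 allotted to Kazimierz's branch passes to Kazimierz's issue by representation.
The 5/24 is divided into 3 equal shares of 5/72 among Halina, Grzegorz, Bogdan.
Halina is living and takes 5/72.
Grzegorz is living and takes 5/72.
Bogdan is living and takes 5/72.
Ludmila predeceased; the 5/24 allotted to Ludmila's branch passes to Ludmila's issue by representation.
The 5/24 is divided into 4 equal shares of 5/96 among Tadeusz, Nadia, Agnieszka, Czeslaw.
Tadeusz is living and takes 5/96.
Nadia is living and takes 5/96.
Agnieszka is living and takes 5/96.
Czeslaw predeceased; the 5/96 allotted to Czeslaw's branch passes to Czeslaw's issue by representation.
The 5/96 is divided into 3 equal shares of 5/288 among Pelagia, Zofia, Waclaw.
Pelagia is living and takes 5/288.
Zofia predeceased; the 5/288 allotted to Zofia's branch passes to Zofia's issue by representation.
The 5/288 is divided into 3 equal shares of 5/864 among Stanislawa, Jolanta, Urszula.
Stanislawa is living and takes 5/864.
Jolanta is living and takes 5/864.
Urszula is living and takes 5/864.
Waclaw is living and takes 5/288.
Mieczyslaw is living and takes 5/24.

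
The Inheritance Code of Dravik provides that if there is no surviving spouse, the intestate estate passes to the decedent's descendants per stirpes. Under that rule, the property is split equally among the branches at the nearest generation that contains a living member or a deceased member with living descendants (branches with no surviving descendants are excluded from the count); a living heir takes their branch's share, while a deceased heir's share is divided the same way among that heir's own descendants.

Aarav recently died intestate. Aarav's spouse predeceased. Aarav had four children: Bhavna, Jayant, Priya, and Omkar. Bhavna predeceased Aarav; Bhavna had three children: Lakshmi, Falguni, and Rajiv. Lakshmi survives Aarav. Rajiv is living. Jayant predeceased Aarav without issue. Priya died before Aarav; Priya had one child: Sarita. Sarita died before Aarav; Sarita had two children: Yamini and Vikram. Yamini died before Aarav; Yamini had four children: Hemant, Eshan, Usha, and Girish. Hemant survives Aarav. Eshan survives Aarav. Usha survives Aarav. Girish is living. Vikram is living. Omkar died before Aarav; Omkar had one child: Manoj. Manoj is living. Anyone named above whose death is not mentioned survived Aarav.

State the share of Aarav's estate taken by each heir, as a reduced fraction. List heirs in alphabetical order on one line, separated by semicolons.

Eshan 1/24; Falguni 1/9; Girish 1/24; Hemant 1/24; Lakshmi 1/9; Manoj 1/3; Rajiv 1/9; Usha 1/24; Vikram 1/6

There is no surviving spouse, so the entire estate passes to Aarav's descendants per stirpes.
Jayant left no surviving issue, so that branch lapses and is disregarded.
The estate is divided into 3 equal shares of 1/3 among Bhavna, Priya, Omkar.
Bhavna predeceased; the 1/3 allotted to Bhavna's branch passes to Bhavna's issue by representation.
The 1/3 is divided into 3 equal shares of 1/9 among Lakshmi, Falguni, Rajiv.
Lakshmi is living and takes 1/9.
Falguni is living and takes 1/9.
Rajiv is living and takes 1/9.
Priya predeceased; the 1/3 allotted to Priya's branch passes to Priya's issue by representation.
Sarita's line is the sole branch at this level, so the full 1/3 passes to Sarita's issue by representation.
The 1/3 is divided into 2 equal shares of 1/6 among Yamini, Vikram.
Yamini predeceased; the 1/6 allotted to Yamini's branch passes to Yamini's issue by representation.
The 1/6 is divided into 4 equal shares of 1/24 among Hemant, Eshan, Usha, Girish.
Hemant is living and takes 1/24.
Eshan is living and takes 1/24.
Usha is living and takes 1/24.
Girish is living and takes 1/24.
Vikram is living and takes 1/6.
Omkar predeceased; the 1/3 allotted to Omkar's branch passes to Omkar's issue by representation.
Manoj is the sole taker at this level and receives the full 1/3.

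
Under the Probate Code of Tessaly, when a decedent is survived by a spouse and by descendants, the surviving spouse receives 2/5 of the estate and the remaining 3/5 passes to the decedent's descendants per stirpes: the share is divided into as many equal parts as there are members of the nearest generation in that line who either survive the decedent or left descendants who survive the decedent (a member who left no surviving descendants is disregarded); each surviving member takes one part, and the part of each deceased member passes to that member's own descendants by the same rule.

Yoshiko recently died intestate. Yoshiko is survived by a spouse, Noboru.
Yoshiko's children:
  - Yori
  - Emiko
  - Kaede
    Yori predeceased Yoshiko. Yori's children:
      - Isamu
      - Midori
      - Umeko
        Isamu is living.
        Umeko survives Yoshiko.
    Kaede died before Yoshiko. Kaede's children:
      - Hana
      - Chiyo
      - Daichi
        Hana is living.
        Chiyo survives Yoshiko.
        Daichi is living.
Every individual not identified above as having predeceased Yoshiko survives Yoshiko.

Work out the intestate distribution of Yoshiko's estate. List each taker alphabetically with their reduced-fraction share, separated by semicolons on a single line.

Noboru, as surviving spouse, takes 2/5.
The remaining 3/5 passes to Yoshiko's descendants per stirpes.
The 3/5 is divided into 3 equal shares of 1/5 among Yori, Emiko, Kaede.
Yori predeceased; the 1/5 allotted to Yori's branch passes to Yori's issue by representation.
The 1/5 is divided into 3 equal shares of 1/15 among Isamu, Midori, Umeko.
Isamu is living and takes 1/15.
Midori is living and takes 1/15.
Umeko is living and takes 1/15.
Emiko is living and takes 1/5.
Kaede predeceased; the 1/5 allotted to Kaede's branch passes to Kaede's issue by representation.
The 1/5 is divided into 3 equal shares of 1/15 among Hana, Chiyo, Daichi.
Hana is living and takes 1/15.
Chiyo is living and takes 1/15.
Daichi is living and takes 1/15.

Chiyo 1/15; Daichi 1/15; Emiko 1/5; Hana 1/15; Isamu 1/15; Midori 1/15; Noboru 2/5; Umeko 1/15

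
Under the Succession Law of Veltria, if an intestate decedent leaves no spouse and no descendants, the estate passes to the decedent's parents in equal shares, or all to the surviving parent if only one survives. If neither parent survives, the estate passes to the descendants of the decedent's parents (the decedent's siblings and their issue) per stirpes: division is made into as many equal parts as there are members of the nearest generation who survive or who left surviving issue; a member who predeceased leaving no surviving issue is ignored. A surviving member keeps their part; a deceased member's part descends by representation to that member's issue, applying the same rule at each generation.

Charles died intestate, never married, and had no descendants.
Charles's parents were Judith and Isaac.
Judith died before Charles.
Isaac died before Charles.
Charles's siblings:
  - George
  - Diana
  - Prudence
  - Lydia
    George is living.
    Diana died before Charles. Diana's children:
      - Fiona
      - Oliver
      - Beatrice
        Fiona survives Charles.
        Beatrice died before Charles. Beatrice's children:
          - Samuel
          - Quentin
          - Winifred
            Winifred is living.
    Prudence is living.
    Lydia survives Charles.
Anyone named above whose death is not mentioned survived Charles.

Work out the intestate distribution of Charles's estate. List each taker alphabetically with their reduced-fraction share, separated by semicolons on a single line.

Neither parent survives and there are no descendants, so the estate passes to Charles's siblings and their issue per stirpes.
The estate is divided into 4 equal shares of 1/4 among George, Diana, Prudence, Lydia.
George is living and takes 1/4.
Diana predeceased; the 1/4 allotted to Diana's branch passes to Diana's issue by representation.
The 1/4 is divided into 3 equal shares of 1/12 among Fiona, Oliver, Beatrice.
Fiona is living and takes 1/12.
Oliver is living and takes 1/12.
Beatrice predeceased; the 1/12 allotted to Beatrice's branch passes to Beatrice's issue by representation.
The 1/12 is divided into 3 equal shares of 1/36 among Samuel, Quentin, Winifred.
Samuel is living and takes 1/36.
Quentin is living and takes 1/36.
Winifred is living and takes 1/36.
Prudence is living and takes 1/4.
Lydia is living and takes 1/4.

Fiona 1/12; George 1/4; Lydia 1/4; Oliver 1/12; Prudence 1/4; Quentin 1/36; Samuel 1/36; Winifred 1/36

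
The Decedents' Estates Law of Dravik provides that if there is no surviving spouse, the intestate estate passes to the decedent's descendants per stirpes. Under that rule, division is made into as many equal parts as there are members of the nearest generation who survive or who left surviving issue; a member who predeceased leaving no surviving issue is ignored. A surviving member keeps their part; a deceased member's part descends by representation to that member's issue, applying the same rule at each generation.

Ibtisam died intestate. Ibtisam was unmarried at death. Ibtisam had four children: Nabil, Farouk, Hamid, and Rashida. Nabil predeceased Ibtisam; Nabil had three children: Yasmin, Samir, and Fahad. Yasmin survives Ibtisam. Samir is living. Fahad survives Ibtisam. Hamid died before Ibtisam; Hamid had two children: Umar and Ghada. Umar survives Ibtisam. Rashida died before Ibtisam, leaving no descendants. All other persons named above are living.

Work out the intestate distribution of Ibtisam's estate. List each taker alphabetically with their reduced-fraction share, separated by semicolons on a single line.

Fahad 1/9; Farouk 1/3; Ghada 1/6; Samir 1/9; Umar 1/6; Yasmin 1/9

There is no surviving spouse, so the entire estate passes to Ibtisam's descendants per stirpes.
Rashida left no surviving issue, so that branch lapses and is disregarded.
The estate is divided into 3 equal shares of 1/3 among Nabil, Farouk, Hamid.
Nabil predeceased; the 1/3 allotted to Nabil's branch passes to Nabil's issue by representation.
The 1/3 is divided into 3 equal shares of 1/9 among Yasmin, Samir, Fahad.
Yasmin is living and takes 1/9.
Samir is living and takes 1/9.
Fahad is living and takes 1/9.
Farouk is living and takes 1/3.
Hamid predeceased; the 1/3 allotted to Hamid's branch passes to Hamid's issue by representation.
The 1/3 is divided into 2 equal shares of 1/6 among Umar, Ghada.
Umar is living and takes 1/6.
Ghada is living and takes 1/6.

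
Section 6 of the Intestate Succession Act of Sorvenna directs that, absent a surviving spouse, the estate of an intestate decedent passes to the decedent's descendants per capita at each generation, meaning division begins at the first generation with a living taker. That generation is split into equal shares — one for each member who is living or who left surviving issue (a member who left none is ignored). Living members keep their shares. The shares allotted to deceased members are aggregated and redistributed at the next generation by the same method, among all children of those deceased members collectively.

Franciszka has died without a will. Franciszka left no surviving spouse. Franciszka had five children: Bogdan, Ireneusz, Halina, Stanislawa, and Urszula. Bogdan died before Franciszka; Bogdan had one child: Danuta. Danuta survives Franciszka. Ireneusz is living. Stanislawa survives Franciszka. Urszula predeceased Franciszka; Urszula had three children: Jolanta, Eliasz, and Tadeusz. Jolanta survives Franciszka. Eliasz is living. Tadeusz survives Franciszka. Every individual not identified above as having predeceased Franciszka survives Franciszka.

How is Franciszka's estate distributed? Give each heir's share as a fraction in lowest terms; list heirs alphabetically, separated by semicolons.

Danuta 1/10; Eliasz 1/10; Halina 1/5; Ireneusz 1/5; Jolanta 1/10; Stanislawa 1/5; Tadeusz 1/10

There is no surviving spouse, so the entire estate passes to Franciszka's descendants per capita at each generation.
At generation 1 (Bogdan, Ireneusz, Halina, Stanislawa, Urszula) there are 5 shares of (1)/5 = 1/5 each.
Living: Ireneusz, Halina, and Stanislawa — each takes 1/5.
Deceased: Bogdan and Urszula. Their combined 2/5 is pooled and carried to generation 2.
At generation 2 (Danuta, Jolanta, Eliasz, Tadeusz) there are 4 shares of (2/5)/4 = 1/10 each.
Living: Danuta, Jolanta, Eliasz, and Tadeusz — each takes 1/10.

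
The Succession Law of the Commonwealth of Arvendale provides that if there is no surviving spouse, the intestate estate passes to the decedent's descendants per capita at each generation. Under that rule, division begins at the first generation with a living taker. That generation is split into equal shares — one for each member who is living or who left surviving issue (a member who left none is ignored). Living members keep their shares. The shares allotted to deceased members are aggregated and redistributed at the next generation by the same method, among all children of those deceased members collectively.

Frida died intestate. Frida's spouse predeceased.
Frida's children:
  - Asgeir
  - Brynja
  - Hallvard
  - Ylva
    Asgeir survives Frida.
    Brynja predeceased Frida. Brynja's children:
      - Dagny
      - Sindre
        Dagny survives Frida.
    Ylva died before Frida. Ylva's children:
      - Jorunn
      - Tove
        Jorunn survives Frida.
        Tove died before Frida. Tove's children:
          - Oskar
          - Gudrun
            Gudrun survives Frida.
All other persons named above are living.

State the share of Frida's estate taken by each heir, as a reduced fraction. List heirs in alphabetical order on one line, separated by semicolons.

There is no surviving spouse, so the entire estate passes to Frida's descendants per capita at each generation.
At generation 1 (Asgeir, Brynja, Hallvard, Ylva) there are 4 shares of (1)/4 = 1/4 each.
Living: Asgeir and Hallvard — each takes 1/4.
Deceased: Brynja and Ylva. Their combined 1/2 is pooled and carried to generation 2.
At generation 2 (Dagny, Sindre, Jorunn, Tove) there are 4 shares of (1/2)/4 = 1/8 each.
Living: Dagny, Sindre, and Jorunn — each takes 1/8.
Deceased: Tove. That 1/8 share is carried to generation 3.
At generation 3 (Oskar, Gudrun) there are 2 shares of (1/8)/2 = 1/16 each.
Living: Oskar and Gudrun — each takes 1/16.

Asgeir 1/4; Dagny 1/8; Gudrun 1/16; Hallvard 1/4; Jorunn 1/8; Oskar 1/16; Sindre 1/8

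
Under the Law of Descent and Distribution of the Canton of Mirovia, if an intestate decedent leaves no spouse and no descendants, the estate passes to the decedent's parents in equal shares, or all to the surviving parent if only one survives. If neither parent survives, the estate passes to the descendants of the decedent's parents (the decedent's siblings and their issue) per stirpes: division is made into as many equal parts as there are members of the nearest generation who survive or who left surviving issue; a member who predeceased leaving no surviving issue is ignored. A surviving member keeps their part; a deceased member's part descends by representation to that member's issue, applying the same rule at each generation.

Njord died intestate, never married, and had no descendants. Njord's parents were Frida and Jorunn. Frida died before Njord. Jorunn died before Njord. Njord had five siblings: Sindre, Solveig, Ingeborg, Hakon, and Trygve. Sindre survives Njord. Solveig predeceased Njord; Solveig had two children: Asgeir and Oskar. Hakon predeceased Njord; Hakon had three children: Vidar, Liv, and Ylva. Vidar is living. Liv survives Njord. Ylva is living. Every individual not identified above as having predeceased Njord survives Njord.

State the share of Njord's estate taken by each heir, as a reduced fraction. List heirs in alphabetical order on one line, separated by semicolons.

Neither parent survives and there are no descendants, so the estate passes to Njord's siblings and their issue per stirpes.
The estate is divided into 5 equal shares of 1/5 among Sindre, Solveig, Ingeborg, Hakon, Trygve.
Sindre is living and takes 1/5.
Solveig predeceased; the 1/5 allotted to Solveig's branch passes to Solveig's issue by representation.
The 1/5 is divided into 2 equal shares of 1/10 among Asgeir, Oskar.
Asgeir is living and takes 1/10.
Oskar is living and takes 1/10.
Ingeborg is living and takes 1/5.
Hakon predeceased; the 1/5 allotted to Hakon's branch passes to Hakon's issue by representation.
The 1/5 is divided into 3 equal shares of 1/15 among Vidar, Liv, Ylva.
Vidar is living and takes 1/15.
Liv is living and takes 1/15.
Ylva is living and takes 1/15.
Trygve is living and takes 1/5.

Asgeir 1/10; Ingeborg 1/5; Liv 1/15; Oskar 1/10; Sindre 1/5; Trygve 1/5; Vidar 1/15; Ylva 1/15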